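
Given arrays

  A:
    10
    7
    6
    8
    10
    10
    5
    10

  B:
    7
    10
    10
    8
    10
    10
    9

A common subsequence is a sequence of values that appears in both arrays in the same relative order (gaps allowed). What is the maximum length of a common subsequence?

Match 10 [1,3], then 8 [4,4], then 10 [5,5], then 10 [6,6] — 4 values in the same relative order in both. The LCS DP gives dp[8][7] = 4, so this is optimal.

4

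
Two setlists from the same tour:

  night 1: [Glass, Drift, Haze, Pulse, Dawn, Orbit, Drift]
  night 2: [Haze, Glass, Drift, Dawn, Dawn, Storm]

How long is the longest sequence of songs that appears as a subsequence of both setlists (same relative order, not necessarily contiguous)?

3

One common subsequence of length 3: Glass (night 1 #1, night 2 #2), then Drift (night 1 #2, night 2 #3), then Dawn (night 1 #5, night 2 #5). The LCS DP gives dp[7][6] = 3, so this is optimal.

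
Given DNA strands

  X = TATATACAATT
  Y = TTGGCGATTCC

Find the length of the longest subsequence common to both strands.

6

Let dp[i][j] be the LCS length of the first i bases of X and the first j bases of Y. dp[i][j] = dp[i-1][j-1]+1 when the i-th and j-th bases match, else max(dp[i-1][j], dp[i][j-1]).
    ·  T  T  G  G  C  G  A  T  T  C  C
 ·  0  0  0  0  0  0  0  0  0  0  0  0
 T  0  1  1  1  1  1  1  1  1  1  1  1
 A  0  1  1  1  1  1  1  2  2  2  2  2
 T  0  1  2  2  2  2  2  2  3  3  3  3
 A  0  1  2  2  2  2  2  3  3  3  3  3
 T  0  1  2  2  2  2  2  3  4  4  4  4
 A  0  1  2  2  2  2  2  3  4  4  4  4
 C  0  1  2  2  2  3  3  3  4  4  5  5
 A  0  1  2  2  2  3  3  4  4  4  5  5
 A  0  1  2  2  2  3  3  4  4  4  5  5
 T  0  1  2  2  2  3  3  4  5  5  5  5
 T  0  1  2  2  2  3  3  4  5  6  6  6
dp[11][11] = 6. One LCS (by backtracking along matches): TTCATT.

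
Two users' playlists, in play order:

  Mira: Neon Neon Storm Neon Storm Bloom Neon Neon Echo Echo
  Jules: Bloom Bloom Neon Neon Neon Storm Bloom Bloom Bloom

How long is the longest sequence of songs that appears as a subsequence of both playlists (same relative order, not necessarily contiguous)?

5

One common subsequence of length 5: Neon (Mira #1, Jules #3) → Neon (Mira #2, Jules #4) → Neon (Mira #4, Jules #5) → Storm (Mira #5, Jules #6) → Bloom (Mira #6, Jules #9). Since dp[10][9] = 5, nothing longer is possible.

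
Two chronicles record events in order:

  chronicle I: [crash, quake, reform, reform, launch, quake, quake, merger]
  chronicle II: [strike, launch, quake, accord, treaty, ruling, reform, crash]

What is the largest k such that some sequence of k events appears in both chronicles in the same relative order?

2

Pick quake at chronicle I[2]=chronicle II[3], reform at chronicle I[3]=chronicle II[7]; all 2 events appear in both, in order. The LCS DP gives dp[8][8] = 2, so this is optimal.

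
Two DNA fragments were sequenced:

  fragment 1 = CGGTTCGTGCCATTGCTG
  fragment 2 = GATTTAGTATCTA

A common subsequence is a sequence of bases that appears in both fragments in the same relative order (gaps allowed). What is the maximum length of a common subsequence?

One common subsequence of length 9: G (fragment 1 #2, fragment 2 #1) → T (fragment 1 #4, fragment 2 #4) → T (fragment 1 #5, fragment 2 #5) → G (fragment 1 #7, fragment 2 #7) → T (fragment 1 #8, fragment 2 #8) → A (fragment 1 #12, fragment 2 #9) → T (fragment 1 #14, fragment 2 #10) → C (fragment 1 #16, fragment 2 #11) → T (fragment 1 #17, fragment 2 #12), and the DP table's final entry dp[18][13] is also 9, so no common subsequence is longer.

9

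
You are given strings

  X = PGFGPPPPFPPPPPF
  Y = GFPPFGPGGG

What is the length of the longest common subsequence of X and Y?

Taking G at X[2]=Y[1], then F at X[3]=Y[2], then P at X[7]=Y[3], then P at X[8]=Y[4], then F at X[9]=Y[5], then P at X[10]=Y[7] gives a common subsequence of length 6. The LCS DP gives dp[15][10] = 6, so this is optimal.

6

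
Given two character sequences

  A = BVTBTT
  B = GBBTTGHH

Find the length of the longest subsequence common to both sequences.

Let dp[i][j] be the LCS length of the first i characters of A and the first j characters of B. dp[i][j] = dp[i-1][j-1]+1 when the i-th and j-th characters match, else max(dp[i-1][j], dp[i][j-1]).
    ·  G  B  B  T  T  G  H  H
 ·  0  0  0  0  0  0  0  0  0
 B  0  0  1  1  1  1  1  1  1
 V  0  0  1  1  1  1  1  1  1
 T  0  0  1  1  2  2  2  2  2
 B  0  0  1  2  2  2  2  2  2
 T  0  0  1  2  3  3  3  3  3
 T  0  0  1  2  3  4  4  4  4
dp[6][8] = 4. One LCS (by backtracking along matches): BBTT.

4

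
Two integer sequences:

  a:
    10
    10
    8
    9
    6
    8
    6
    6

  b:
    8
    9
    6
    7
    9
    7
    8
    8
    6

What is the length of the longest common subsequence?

Taking 8 [3,1], then 9 [4,2], then 6 [5,3], then 8 [6,8], then 6 [8,9] gives a common subsequence of length 5. Since dp[8][9] = 5, nothing longer is possible.

5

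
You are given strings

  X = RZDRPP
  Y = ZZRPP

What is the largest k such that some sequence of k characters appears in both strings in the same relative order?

4

Let dp[i][j] be the LCS length of the first i characters of X and the first j characters of Y. dp[i][j] = dp[i-1][j-1]+1 when the i-th and j-th characters match, else max(dp[i-1][j], dp[i][j-1]).
    ·  Z  Z  R  P  P
 ·  0  0  0  0  0  0
 R  0  0  0  1  1  1
 Z  0  1  1  1  1  1
 D  0  1  1  1  1  1
 R  0  1  1  2  2  2
 P  0  1  1  2  3  3
 P  0  1  1  2  3  4
dp[6][5] = 4. One LCS (by backtracking along matches): ZRPP.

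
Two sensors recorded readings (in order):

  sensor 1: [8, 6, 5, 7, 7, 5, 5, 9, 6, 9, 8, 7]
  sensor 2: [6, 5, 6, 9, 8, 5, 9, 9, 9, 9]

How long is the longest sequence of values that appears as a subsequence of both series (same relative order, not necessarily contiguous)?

5

Let dp[i][j] be the LCS length of the first i values of sensor 1 and the first j values of sensor 2. dp[i][j] = dp[i-1][j-1]+1 when the i-th and j-th values match, else max(dp[i-1][j], dp[i][j-1]).
    ·  6  5  6  9  8  5  9  9  9  9
 ·  0  0  0  0  0  0  0  0  0  0  0
 8  0  0  0  0  0  1  1  1  1  1  1
 6  0  1  1  1  1  1  1  1  1  1  1
 5  0  1  2  2  2  2  2  2  2  2  2
 7  0  1  2  2  2  2  2  2  2  2  2
 7  0  1  2  2  2  2  2  2  2  2  2
 5  0  1  2  2  2  2  3  3  3  3  3
 5  0  1  2  2  2  2  3  3  3  3  3
 9  0  1  2  2  3  3  3  4  4  4  4
 6  0  1  2  3  3  3  3  4  4  4  4
 9  0  1  2  3  4  4  4  4  5  5  5
 8  0  1  2  3  4  5  5  5  5  5  5
 7  0  1  2  3  4  5  5  5  5  5  5
dp[12][10] = 5. One LCS (by backtracking along matches): 6, 5, 5, 9, 9.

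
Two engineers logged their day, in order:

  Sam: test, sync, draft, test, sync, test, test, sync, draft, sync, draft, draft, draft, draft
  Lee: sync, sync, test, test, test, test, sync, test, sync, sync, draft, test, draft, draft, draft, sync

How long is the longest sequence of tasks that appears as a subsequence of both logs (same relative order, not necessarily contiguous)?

Taking test (Sam #1, Lee #5), then test (Sam #4, Lee #6), then sync (Sam #5, Lee #7), then test (Sam #7, Lee #8), then sync (Sam #8, Lee #9), then sync (Sam #10, Lee #10), then draft (Sam #11, Lee #11), then draft (Sam #12, Lee #13), then draft (Sam #13, Lee #14), then draft (Sam #14, Lee #15) gives a common subsequence of length 10. The LCS DP gives dp[14][16] = 10, so this is optimal.

10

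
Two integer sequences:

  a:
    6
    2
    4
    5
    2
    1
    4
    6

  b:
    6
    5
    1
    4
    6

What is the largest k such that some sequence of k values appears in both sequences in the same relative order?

5

Pick 6 [1,1] → 5 [4,2] → 1 [6,3] → 4 [7,4] → 6 [8,5]; all 5 values appear in both, in order. dp[8][5] = 5 confirms this is the maximum.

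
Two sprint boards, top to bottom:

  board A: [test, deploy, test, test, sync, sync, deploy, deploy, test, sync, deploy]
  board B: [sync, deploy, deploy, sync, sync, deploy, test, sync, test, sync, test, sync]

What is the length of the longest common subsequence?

6

Taking deploy (board A #2, board B #6), test (board A #3, board B #7), test (board A #4, board B #9), sync (board A #6, board B #10), test (board A #9, board B #11), sync (board A #10, board B #12) gives a common subsequence of length 6. dp[11][12] = 6 confirms this is the maximum.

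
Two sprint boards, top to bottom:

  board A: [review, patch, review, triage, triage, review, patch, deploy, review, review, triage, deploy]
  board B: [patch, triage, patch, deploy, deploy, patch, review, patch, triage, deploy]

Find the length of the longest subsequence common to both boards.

Taking patch at board A[2]=board B[1] → triage at board A[5]=board B[2] → patch at board A[7]=board B[3] → deploy at board A[8]=board B[5] → review at board A[9]=board B[7] → triage at board A[11]=board B[9] → deploy at board A[12]=board B[10] gives a common subsequence of length 7. The LCS DP gives dp[12][10] = 7, so this is optimal.

7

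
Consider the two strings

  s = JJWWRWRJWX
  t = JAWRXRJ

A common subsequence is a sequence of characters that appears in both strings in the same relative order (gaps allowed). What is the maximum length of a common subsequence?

5

Match J [1,1] → W [4,3] → R [5,4] → R [7,6] → J [8,7] — 5 characters in the same relative order in both. The LCS DP gives dp[10][7] = 5, so this is optimal.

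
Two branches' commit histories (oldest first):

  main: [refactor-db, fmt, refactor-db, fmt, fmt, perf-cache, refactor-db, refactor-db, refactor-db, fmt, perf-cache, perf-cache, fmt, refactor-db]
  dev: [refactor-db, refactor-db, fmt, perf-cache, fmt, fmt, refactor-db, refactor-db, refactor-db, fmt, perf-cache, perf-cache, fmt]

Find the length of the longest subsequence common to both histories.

11

Pick refactor-db at main[1]=dev[2], fmt at main[2]=dev[3], fmt at main[4]=dev[5], fmt at main[5]=dev[6], refactor-db at main[7]=dev[7], refactor-db at main[8]=dev[8], refactor-db at main[9]=dev[9], fmt at main[10]=dev[10], perf-cache at main[11]=dev[11], perf-cache at main[12]=dev[12], fmt at main[13]=dev[13]; all 11 commits appear in both, in order, and the DP table's final entry dp[14][13] is also 11, so no common subsequence is longer.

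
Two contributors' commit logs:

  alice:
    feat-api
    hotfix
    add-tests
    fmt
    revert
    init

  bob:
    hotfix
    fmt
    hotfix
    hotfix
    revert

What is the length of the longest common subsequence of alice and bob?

3

Match hotfix (alice #2, bob #1) → fmt (alice #4, bob #2) → revert (alice #5, bob #5) — 3 commits in the same relative order in both. dp[6][5] = 3 confirms this is the maximum.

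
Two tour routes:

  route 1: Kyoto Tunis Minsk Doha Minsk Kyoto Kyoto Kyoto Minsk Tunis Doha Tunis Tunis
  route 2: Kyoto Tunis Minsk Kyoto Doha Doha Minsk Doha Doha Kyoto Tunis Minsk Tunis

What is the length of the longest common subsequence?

Taking Kyoto [1,1], Tunis [2,2], Minsk [3,3], Doha [4,6], Minsk [5,7], Kyoto [6,10], Minsk [9,12], Tunis [13,13] gives a common subsequence of length 8, and the DP table's final entry dp[13][13] is also 8, so no common subsequence is longer.

8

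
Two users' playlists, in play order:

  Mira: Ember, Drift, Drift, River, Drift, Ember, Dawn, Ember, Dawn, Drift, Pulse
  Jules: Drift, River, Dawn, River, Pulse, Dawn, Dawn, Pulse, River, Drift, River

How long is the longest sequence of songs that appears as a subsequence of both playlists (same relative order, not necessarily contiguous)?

Taking Drift at Mira[2]=Jules[1]; then River at Mira[4]=Jules[4]; then Dawn at Mira[7]=Jules[6]; then Dawn at Mira[9]=Jules[7]; then Drift at Mira[10]=Jules[10] gives a common subsequence of length 5, and the DP table's final entry dp[11][11] is also 5, so no common subsequence is longer.

5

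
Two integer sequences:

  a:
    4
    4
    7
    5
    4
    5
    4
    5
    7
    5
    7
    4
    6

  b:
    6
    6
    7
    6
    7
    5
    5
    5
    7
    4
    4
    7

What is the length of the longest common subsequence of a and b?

6

Taking 7 at a[3]=b[5], 5 at a[4]=b[6], 5 at a[6]=b[7], 5 at a[8]=b[8], 7 at a[9]=b[9], 7 at a[11]=b[12] gives a common subsequence of length 6. Since dp[13][12] = 6, nothing longer is possible.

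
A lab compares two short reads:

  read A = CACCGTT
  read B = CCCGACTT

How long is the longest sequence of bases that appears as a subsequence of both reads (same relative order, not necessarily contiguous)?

Taking C at read A[1]=read B[1], C at read A[3]=read B[2], C at read A[4]=read B[3], G at read A[5]=read B[4], T at read A[6]=read B[7], T at read A[7]=read B[8] gives a common subsequence of length 6. The LCS DP gives dp[7][8] = 6, so this is optimal.

6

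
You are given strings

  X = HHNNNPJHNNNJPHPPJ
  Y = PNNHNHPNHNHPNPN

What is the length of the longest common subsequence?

9

One common subsequence of length 9: N (X #3, Y #2), then N (X #4, Y #3), then N (X #5, Y #5), then P (X #6, Y #7), then H (X #8, Y #9), then N (X #11, Y #10), then H (X #14, Y #11), then P (X #15, Y #12), then P (X #16, Y #14). The LCS DP gives dp[17][15] = 9, so this is optimal.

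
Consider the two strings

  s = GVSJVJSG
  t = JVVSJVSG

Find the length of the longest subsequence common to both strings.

One common subsequence of length 6: V at s[2]=t[3], S at s[3]=t[4], J at s[4]=t[5], V at s[5]=t[6], S at s[7]=t[7], G at s[8]=t[8]. dp[8][8] = 6 confirms this is the maximum.

6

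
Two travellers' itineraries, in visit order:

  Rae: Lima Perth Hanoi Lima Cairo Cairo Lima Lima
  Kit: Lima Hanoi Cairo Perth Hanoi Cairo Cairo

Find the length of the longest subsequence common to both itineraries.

Pick Lima (Rae #1, Kit #1), then Perth (Rae #2, Kit #4), then Hanoi (Rae #3, Kit #5), then Cairo (Rae #5, Kit #6), then Cairo (Rae #6, Kit #7); all 5 stops appear in both, in order. Since dp[8][7] = 5, nothing longer is possible.

5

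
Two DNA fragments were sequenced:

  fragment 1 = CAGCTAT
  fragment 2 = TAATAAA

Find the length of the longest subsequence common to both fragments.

3

Let dp[i][j] be the LCS length of the first i bases of fragment 1 and the first j bases of fragment 2. dp[i][j] = dp[i-1][j-1]+1 when the i-th and j-th bases match, else max(dp[i-1][j], dp[i][j-1]).
    ·  T  A  A  T  A  A  A
 ·  0  0  0  0  0  0  0  0
 C  0  0  0  0  0  0  0  0
 A  0  0  1  1  1  1  1  1
 G  0  0  1  1  1  1  1  1
 C  0  0  1  1  1  1  1  1
 T  0  1  1  1  2  2  2  2
 A  0  1  2  2  2  3  3  3
 T  0  1  2  2  3  3  3  3
dp[7][7] = 3. One LCS (by backtracking along matches): ATA.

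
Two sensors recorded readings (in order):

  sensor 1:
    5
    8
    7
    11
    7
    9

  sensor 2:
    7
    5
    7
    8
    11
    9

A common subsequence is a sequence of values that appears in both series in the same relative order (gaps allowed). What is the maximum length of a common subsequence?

Let dp[i][j] be the LCS length of the first i values of sensor 1 and the first j values of sensor 2. dp[i][j] = dp[i-1][j-1]+1 when the i-th and j-th values match, else max(dp[i-1][j], dp[i][j-1]).
    ·  7  5  7  8 11  9
 ·  0  0  0  0  0  0  0
 5  0  0  1  1  1  1  1
 8  0  0  1  1  2  2  2
 7  0  1  1  2  2  2  2
11  0  1  1  2  2  3  3
 7  0  1  1  2  2  3  3
 9  0  1  1  2  2  3  4
dp[6][6] = 4. One LCS (by backtracking along matches): 5, 8, 11, 9.

4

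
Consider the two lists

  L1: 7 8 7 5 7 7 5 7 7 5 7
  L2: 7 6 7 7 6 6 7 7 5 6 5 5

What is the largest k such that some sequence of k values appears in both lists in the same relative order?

One common subsequence of length 6: 7 (L1 #1, L2 #3), 7 (L1 #3, L2 #4), 7 (L1 #5, L2 #7), 7 (L1 #6, L2 #8), 5 (L1 #7, L2 #11), 5 (L1 #10, L2 #12). The LCS DP gives dp[11][12] = 6, so this is optimal.

6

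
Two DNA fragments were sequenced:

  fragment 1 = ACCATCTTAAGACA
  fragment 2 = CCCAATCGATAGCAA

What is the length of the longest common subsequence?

Taking C [2,2], C [3,3], A [4,5], T [5,6], C [6,7], T [8,10], A [10,11], G [11,12], A [12,14], A [14,15] gives a common subsequence of length 10. The LCS DP gives dp[14][15] = 10, so this is optimal.

10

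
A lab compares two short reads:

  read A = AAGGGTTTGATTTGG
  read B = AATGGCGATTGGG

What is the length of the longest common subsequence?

Taking A at read A[1]=read B[1], A at read A[2]=read B[2], G at read A[3]=read B[4], G at read A[4]=read B[5], G at read A[5]=read B[7], T at read A[7]=read B[9], T at read A[8]=read B[10], G at read A[9]=read B[11], G at read A[14]=read B[12], G at read A[15]=read B[13] gives a common subsequence of length 10. The LCS DP gives dp[15][13] = 10, so this is optimal.

10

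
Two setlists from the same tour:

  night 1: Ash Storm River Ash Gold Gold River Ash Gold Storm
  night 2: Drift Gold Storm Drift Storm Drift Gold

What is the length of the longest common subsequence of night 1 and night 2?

2

One common subsequence of length 2: Storm [2,5] → Gold [9,7], and the DP table's final entry dp[10][7] is also 2, so no common subsequence is longer.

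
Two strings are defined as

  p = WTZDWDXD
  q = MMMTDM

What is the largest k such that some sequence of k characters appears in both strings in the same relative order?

Let dp[i][j] be the LCS length of the first i characters of p and the first j characters of q. dp[i][j] = dp[i-1][j-1]+1 when the i-th and j-th characters match, else max(dp[i-1][j], dp[i][j-1]).
    ·  M  M  M  T  D  M
 ·  0  0  0  0  0  0  0
 W  0  0  0  0  0  0  0
 T  0  0  0  0  1  1  1
 Z  0  0  0  0  1  1  1
 D  0  0  0  0  1  2  2
 W  0  0  0  0  1  2  2
 D  0  0  0  0  1  2  2
 X  0  0  0  0  1  2  2
 D  0  0  0  0  1  2  2
dp[8][6] = 2. One LCS (by backtracking along matches): TD.

2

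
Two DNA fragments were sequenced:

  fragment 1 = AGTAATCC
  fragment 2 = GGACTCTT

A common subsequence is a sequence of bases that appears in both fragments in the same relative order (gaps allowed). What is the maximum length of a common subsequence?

Let dp[i][j] be the LCS length of the first i bases of fragment 1 and the first j bases of fragment 2. dp[i][j] = dp[i-1][j-1]+1 when the i-th and j-th bases match, else max(dp[i-1][j], dp[i][j-1]).
    ·  G  G  A  C  T  C  T  T
 ·  0  0  0  0  0  0  0  0  0
 A  0  0  0  1  1  1  1  1  1
 G  0  1  1  1  1  1  1  1  1
 T  0  1  1  1  1  2  2  2  2
 A  0  1  1  2  2  2  2  2  2
 A  0  1  1  2  2  2  2  2  2
 T  0  1  1  2  2  3  3  3  3
 C  0  1  1  2  3  3  4  4  4
 C  0  1  1  2  3  3  4  4  4
dp[8][8] = 4. One LCS (by backtracking along matches): GATC.

4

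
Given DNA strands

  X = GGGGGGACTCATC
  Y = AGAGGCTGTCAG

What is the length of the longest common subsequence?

One common subsequence of length 7: G (X #1, Y #2) → G (X #2, Y #4) → G (X #3, Y #5) → G (X #6, Y #8) → T (X #9, Y #9) → C (X #10, Y #10) → A (X #11, Y #11). dp[13][12] = 7 confirms this is the maximum.

7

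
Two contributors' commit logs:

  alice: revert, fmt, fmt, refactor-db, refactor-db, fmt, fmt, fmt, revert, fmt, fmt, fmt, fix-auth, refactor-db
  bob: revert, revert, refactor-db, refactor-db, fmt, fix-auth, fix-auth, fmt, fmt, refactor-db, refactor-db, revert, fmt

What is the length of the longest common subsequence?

8

Taking revert [1,2], then refactor-db [4,3], then refactor-db [5,4], then fmt [6,5], then fmt [7,8], then fmt [8,9], then revert [9,12], then fmt [12,13] gives a common subsequence of length 8, and the DP table's final entry dp[14][13] is also 8, so no common subsequence is longer.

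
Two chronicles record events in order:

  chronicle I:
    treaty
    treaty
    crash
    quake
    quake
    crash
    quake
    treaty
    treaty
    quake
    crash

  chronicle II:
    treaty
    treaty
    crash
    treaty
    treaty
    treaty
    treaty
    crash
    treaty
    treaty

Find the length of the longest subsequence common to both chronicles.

One common subsequence of length 6: treaty [1,1]; then treaty [2,2]; then crash [3,3]; then crash [6,8]; then treaty [8,9]; then treaty [9,10]. dp[11][10] = 6 confirms this is the maximum.

6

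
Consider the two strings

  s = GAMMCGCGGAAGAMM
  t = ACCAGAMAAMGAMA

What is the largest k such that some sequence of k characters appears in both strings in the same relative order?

Taking A (s #2, t #1); then C (s #5, t #2); then C (s #7, t #3); then G (s #8, t #5); then A (s #10, t #8); then A (s #11, t #9); then G (s #12, t #11); then A (s #13, t #12); then M (s #14, t #13) gives a common subsequence of length 9. The LCS DP gives dp[15][14] = 9, so this is optimal.

9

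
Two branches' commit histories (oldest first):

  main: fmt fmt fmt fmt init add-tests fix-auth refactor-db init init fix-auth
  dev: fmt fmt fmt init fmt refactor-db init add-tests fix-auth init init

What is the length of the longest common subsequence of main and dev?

Pick fmt at main[1]=dev[1], fmt at main[2]=dev[2], fmt at main[3]=dev[3], fmt at main[4]=dev[5], init at main[5]=dev[7], add-tests at main[6]=dev[8], fix-auth at main[7]=dev[9], init at main[9]=dev[10], init at main[10]=dev[11]; all 9 commits appear in both, in order. The LCS DP gives dp[11][11] = 9, so this is optimal.

9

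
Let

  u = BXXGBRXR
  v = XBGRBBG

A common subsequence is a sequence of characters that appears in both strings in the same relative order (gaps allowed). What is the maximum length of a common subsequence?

3

Let dp[i][j] be the LCS length of the first i characters of u and the first j characters of v. dp[i][j] = dp[i-1][j-1]+1 when the i-th and j-th characters match, else max(dp[i-1][j], dp[i][j-1]).
    ·  X  B  G  R  B  B  G
 ·  0  0  0  0  0  0  0  0
 B  0  0  1  1  1  1  1  1
 X  0  1  1  1  1  1  1  1
 X  0  1  1  1  1  1  1  1
 G  0  1  1  2  2  2  2  2
 B  0  1  2  2  2  3  3  3
 R  0  1  2  2  3  3  3  3
 X  0  1  2  2  3  3  3  3
 R  0  1  2  2  3  3  3  3
dp[8][7] = 3. One LCS (by backtracking along matches): BGB.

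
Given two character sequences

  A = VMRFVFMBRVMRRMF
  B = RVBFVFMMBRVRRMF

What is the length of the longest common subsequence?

12

Taking V at A[1]=B[2] → F at A[4]=B[4] → V at A[5]=B[5] → F at A[6]=B[6] → M at A[7]=B[8] → B at A[8]=B[9] → R at A[9]=B[10] → V at A[10]=B[11] → R at A[12]=B[12] → R at A[13]=B[13] → M at A[14]=B[14] → F at A[15]=B[15] gives a common subsequence of length 12. The LCS DP gives dp[15][15] = 12, so this is optimal.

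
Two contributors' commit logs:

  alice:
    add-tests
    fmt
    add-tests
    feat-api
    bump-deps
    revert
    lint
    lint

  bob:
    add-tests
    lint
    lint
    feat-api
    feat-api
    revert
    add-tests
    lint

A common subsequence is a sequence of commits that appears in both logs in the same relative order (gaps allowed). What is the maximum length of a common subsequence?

4

Pick add-tests [1,1], then feat-api [4,5], then revert [6,6], then lint [8,8]; all 4 commits appear in both, in order. dp[8][8] = 4 confirms this is the maximum.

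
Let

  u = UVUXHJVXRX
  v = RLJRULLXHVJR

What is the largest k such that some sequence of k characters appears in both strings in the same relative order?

Let dp[i][j] be the LCS length of the first i characters of u and the first j characters of v. dp[i][j] = dp[i-1][j-1]+1 when the i-th and j-th characters match, else max(dp[i-1][j], dp[i][j-1]).
    ·  R  L  J  R  U  L  L  X  H  V  J  R
 ·  0  0  0  0  0  0  0  0  0  0  0  0  0
 U  0  0  0  0  0  1  1  1  1  1  1  1  1
 V  0  0  0  0  0  1  1  1  1  1  2  2  2
 U  0  0  0  0  0  1  1  1  1  1  2  2  2
 X  0  0  0  0  0  1  1  1  2  2  2  2  2
 H  0  0  0  0  0  1  1  1  2  3  3  3  3
 J  0  0  0  1  1  1  1  1  2  3  3  4  4
 V  0  0  0  1  1  1  1  1  2  3  4  4  4
 X  0  0  0  1  1  1  1  1  2  3  4  4  4
 R  0  1  1  1  2  2  2  2  2  3  4  4  5
 X  0  1  1  1  2  2  2  2  3  3  4  4  5
dp[10][12] = 5. One LCS (by backtracking along matches): UXHJR.

5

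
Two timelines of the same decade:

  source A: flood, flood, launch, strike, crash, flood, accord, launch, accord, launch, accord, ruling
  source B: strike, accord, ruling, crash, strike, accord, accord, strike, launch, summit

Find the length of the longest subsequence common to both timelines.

5

Match strike [4,1], then crash [5,4], then accord [7,6], then accord [9,7], then launch [10,9] — 5 events in the same relative order in both. The LCS DP gives dp[12][10] = 5, so this is optimal.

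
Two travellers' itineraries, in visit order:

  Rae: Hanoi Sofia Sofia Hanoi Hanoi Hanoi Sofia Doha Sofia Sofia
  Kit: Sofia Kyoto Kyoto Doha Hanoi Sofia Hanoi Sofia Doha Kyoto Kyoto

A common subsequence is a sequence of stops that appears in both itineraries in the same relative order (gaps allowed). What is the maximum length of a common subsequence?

5

Taking Hanoi (Rae #1, Kit #5), then Sofia (Rae #3, Kit #6), then Hanoi (Rae #6, Kit #7), then Sofia (Rae #7, Kit #8), then Doha (Rae #8, Kit #9) gives a common subsequence of length 5. Since dp[10][11] = 5, nothing longer is possible.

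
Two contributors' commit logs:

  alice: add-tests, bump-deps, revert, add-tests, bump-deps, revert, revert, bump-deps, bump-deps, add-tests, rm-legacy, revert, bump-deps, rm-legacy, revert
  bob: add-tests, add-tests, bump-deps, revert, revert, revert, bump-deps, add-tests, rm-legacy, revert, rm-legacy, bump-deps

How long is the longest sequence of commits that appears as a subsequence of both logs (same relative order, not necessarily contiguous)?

Taking add-tests at alice[1]=bob[2], bump-deps at alice[2]=bob[3], revert at alice[3]=bob[4], revert at alice[6]=bob[5], revert at alice[7]=bob[6], bump-deps at alice[9]=bob[7], add-tests at alice[10]=bob[8], rm-legacy at alice[11]=bob[9], revert at alice[12]=bob[10], bump-deps at alice[13]=bob[12] gives a common subsequence of length 10. dp[15][12] = 10 confirms this is the maximum.

10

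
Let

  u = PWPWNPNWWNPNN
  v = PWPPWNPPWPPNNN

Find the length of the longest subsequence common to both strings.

Pick P [1,1] → W [2,2] → P [3,4] → W [4,5] → N [5,6] → P [6,8] → W [8,9] → N [10,12] → N [12,13] → N [13,14]; all 10 characters appear in both, in order. The LCS DP gives dp[13][14] = 10, so this is optimal.

10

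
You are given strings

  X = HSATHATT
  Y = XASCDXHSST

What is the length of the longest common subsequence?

Taking H [1,7] → S [2,9] → T [8,10] gives a common subsequence of length 3. Since dp[8][10] = 3, nothing longer is possible.

3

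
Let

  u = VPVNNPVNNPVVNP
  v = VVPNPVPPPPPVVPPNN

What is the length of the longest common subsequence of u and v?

One common subsequence of length 9: V (u #1, v #2); then P (u #2, v #3); then N (u #5, v #4); then P (u #6, v #5); then V (u #7, v #6); then P (u #10, v #11); then V (u #11, v #12); then V (u #12, v #13); then N (u #13, v #17). dp[14][17] = 9 confirms this is the maximum.

9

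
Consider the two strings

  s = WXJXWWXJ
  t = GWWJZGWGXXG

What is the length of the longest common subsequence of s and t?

Match W (s #1, t #3) → J (s #3, t #4) → X (s #4, t #9) → X (s #7, t #10) — 4 characters in the same relative order in both. The LCS DP gives dp[8][11] = 4, so this is optimal.

4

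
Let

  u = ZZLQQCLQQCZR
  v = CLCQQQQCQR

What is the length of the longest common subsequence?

Let dp[i][j] be the LCS length of the first i characters of u and the first j characters of v. dp[i][j] = dp[i-1][j-1]+1 when the i-th and j-th characters match, else max(dp[i-1][j], dp[i][j-1]).
    ·  C  L  C  Q  Q  Q  Q  C  Q  R
 ·  0  0  0  0  0  0  0  0  0  0  0
 Z  0  0  0  0  0  0  0  0  0  0  0
 Z  0  0  0  0  0  0  0  0  0  0  0
 L  0  0  1  1  1  1  1  1  1  1  1
 Q  0  0  1  1  2  2  2  2  2  2  2
 Q  0  0  1  1  2  3  3  3  3  3  3
 C  0  1  1  2  2  3  3  3  4  4  4
 L  0  1  2  2  2  3  3  3  4  4  4
 Q  0  1  2  2  3  3  4  4  4  5  5
 Q  0  1  2  2  3  4  4  5  5  5  5
 C  0  1  2  3  3  4  4  5  6  6  6
 Z  0  1  2  3  3  4  4  5  6  6  6
 R  0  1  2  3  3  4  4  5  6  6  7
dp[12][10] = 7. One LCS (by backtracking along matches): LQQQQCR.

7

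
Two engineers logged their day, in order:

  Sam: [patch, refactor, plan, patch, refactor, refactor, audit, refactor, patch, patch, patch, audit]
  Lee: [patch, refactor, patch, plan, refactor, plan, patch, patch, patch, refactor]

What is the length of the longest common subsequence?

7

Pick patch at Sam[1]=Lee[1], then refactor at Sam[2]=Lee[2], then plan at Sam[3]=Lee[4], then refactor at Sam[5]=Lee[5], then patch at Sam[9]=Lee[7], then patch at Sam[10]=Lee[8], then patch at Sam[11]=Lee[9]; all 7 tasks appear in both, in order, and the DP table's final entry dp[12][10] is also 7, so no common subsequence is longer.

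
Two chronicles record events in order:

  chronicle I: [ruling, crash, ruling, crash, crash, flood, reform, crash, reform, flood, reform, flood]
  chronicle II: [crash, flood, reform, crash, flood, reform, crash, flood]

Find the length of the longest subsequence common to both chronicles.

7

Match crash at chronicle I[5]=chronicle II[1] → flood at chronicle I[6]=chronicle II[2] → reform at chronicle I[7]=chronicle II[3] → crash at chronicle I[8]=chronicle II[4] → flood at chronicle I[10]=chronicle II[5] → reform at chronicle I[11]=chronicle II[6] → flood at chronicle I[12]=chronicle II[8] — 7 events in the same relative order in both. The LCS DP gives dp[12][8] = 7, so this is optimal.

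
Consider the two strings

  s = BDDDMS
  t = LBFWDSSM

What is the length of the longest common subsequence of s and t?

Pick B (s #1, t #2), D (s #2, t #5), M (s #5, t #8); all 3 characters appear in both, in order, and the DP table's final entry dp[6][8] is also 3, so no common subsequence is longer.

3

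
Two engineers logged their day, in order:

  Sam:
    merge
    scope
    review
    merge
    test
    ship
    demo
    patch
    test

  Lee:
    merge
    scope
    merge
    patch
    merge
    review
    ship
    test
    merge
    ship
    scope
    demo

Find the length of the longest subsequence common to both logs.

6

Match merge at Sam[1]=Lee[1], then scope at Sam[2]=Lee[2], then review at Sam[3]=Lee[6], then merge at Sam[4]=Lee[9], then ship at Sam[6]=Lee[10], then demo at Sam[7]=Lee[12] — 6 tasks in the same relative order in both. dp[9][12] = 6 confirms this is the maximum.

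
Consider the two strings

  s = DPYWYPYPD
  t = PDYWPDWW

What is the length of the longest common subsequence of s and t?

5

Taking D (s #1, t #2) → Y (s #3, t #3) → W (s #4, t #4) → P (s #8, t #5) → D (s #9, t #6) gives a common subsequence of length 5. dp[9][8] = 5 confirms this is the maximum.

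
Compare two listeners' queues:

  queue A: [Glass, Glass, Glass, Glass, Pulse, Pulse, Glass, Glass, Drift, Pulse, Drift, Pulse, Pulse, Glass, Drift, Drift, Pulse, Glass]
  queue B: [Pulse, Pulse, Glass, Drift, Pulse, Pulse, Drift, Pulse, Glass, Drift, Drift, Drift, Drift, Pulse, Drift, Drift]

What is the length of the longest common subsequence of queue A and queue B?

Taking Pulse [5,1]; then Pulse [6,2]; then Glass [8,3]; then Drift [9,4]; then Pulse [10,6]; then Drift [11,7]; then Pulse [13,8]; then Glass [14,9]; then Drift [15,12]; then Drift [16,13]; then Pulse [17,14] gives a common subsequence of length 11. Since dp[18][16] = 11, nothing longer is possible.

11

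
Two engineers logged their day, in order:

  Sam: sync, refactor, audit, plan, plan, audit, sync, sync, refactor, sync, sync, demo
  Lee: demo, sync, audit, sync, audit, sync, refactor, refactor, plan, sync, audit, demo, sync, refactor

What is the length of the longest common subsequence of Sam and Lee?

Match sync [1,2], audit [3,3], audit [6,5], sync [7,6], refactor [9,8], sync [10,10], sync [11,13] — 7 tasks in the same relative order in both. The LCS DP gives dp[12][14] = 7, so this is optimal.

7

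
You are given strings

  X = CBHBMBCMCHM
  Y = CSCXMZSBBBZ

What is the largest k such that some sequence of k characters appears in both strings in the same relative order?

4

Match C (X #1, Y #3), then B (X #2, Y #8), then B (X #4, Y #9), then B (X #6, Y #10) — 4 characters in the same relative order in both. The LCS DP gives dp[11][11] = 4, so this is optimal.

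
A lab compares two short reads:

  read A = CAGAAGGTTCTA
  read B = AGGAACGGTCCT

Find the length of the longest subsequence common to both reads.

9

Taking A (read A #2, read B #1), G (read A #3, read B #3), A (read A #4, read B #4), A (read A #5, read B #5), G (read A #6, read B #7), G (read A #7, read B #8), T (read A #8, read B #9), C (read A #10, read B #11), T (read A #11, read B #12) gives a common subsequence of length 9, and the DP table's final entry dp[12][12] is also 9, so no common subsequence is longer.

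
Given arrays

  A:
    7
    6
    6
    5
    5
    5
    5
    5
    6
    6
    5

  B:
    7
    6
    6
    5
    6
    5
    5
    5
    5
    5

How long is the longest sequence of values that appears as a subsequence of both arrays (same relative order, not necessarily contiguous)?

Let dp[i][j] be the LCS length of the first i values of A and the first j values of B. dp[i][j] = dp[i-1][j-1]+1 when the i-th and j-th values match, else max(dp[i-1][j], dp[i][j-1]).
    ·  7  6  6  5  6  5  5  5  5  5
 ·  0  0  0  0  0  0  0  0  0  0  0
 7  0  1  1  1  1  1  1  1  1  1  1
 6  0  1  2  2  2  2  2  2  2  2  2
 6  0  1  2  3  3  3  3  3  3  3  3
 5  0  1  2  3  4  4  4  4  4  4  4
 5  0  1  2  3  4  4  5  5  5  5  5
 5  0  1  2  3  4  4  5  6  6  6  6
 5  0  1  2  3  4  4  5  6  7  7  7
 5  0  1  2  3  4  4  5  6  7  8  8
 6  0  1  2  3  4  5  5  6  7  8  8
 6  0  1  2  3  4  5  5  6  7  8  8
 5  0  1  2  3  4  5  6  6  7  8  9
dp[11][10] = 9. One LCS (by backtracking along matches): 7, 6, 6, 5, 5, 5, 5, 5, 5.

9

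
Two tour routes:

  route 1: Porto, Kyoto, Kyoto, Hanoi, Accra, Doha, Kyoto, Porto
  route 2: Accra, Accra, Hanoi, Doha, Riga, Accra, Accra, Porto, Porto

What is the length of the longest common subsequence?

3

Pick Hanoi (route 1 #4, route 2 #3) → Accra (route 1 #5, route 2 #7) → Porto (route 1 #8, route 2 #9); all 3 stops appear in both, in order. dp[8][9] = 3 confirms this is the maximum.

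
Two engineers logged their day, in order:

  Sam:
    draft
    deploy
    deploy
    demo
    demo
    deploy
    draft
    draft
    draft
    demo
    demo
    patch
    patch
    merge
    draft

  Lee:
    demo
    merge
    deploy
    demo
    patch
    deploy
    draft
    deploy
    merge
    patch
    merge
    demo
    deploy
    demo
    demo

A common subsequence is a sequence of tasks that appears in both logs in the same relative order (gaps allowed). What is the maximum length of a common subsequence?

One common subsequence of length 6: draft (Sam #1, Lee #7) → deploy (Sam #2, Lee #8) → demo (Sam #5, Lee #12) → deploy (Sam #6, Lee #13) → demo (Sam #10, Lee #14) → demo (Sam #11, Lee #15), and the DP table's final entry dp[15][15] is also 6, so no common subsequence is longer.

6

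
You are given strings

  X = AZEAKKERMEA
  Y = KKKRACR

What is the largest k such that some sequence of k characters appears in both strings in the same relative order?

4

Let dp[i][j] be the LCS length of the first i characters of X and the first j characters of Y. dp[i][j] = dp[i-1][j-1]+1 when the i-th and j-th characters match, else max(dp[i-1][j], dp[i][j-1]).
    ·  K  K  K  R  A  C  R
 ·  0  0  0  0  0  0  0  0
 A  0  0  0  0  0  1  1  1
 Z  0  0  0  0  0  1  1  1
 E  0  0  0  0  0  1  1  1
 A  0  0  0  0  0  1  1  1
 K  0  1  1  1  1  1  1  1
 K  0  1  2  2  2  2  2  2
 E  0  1  2  2  2  2  2  2
 R  0  1  2  2  3  3  3  3
 M  0  1  2  2  3  3  3  3
 E  0  1  2  2  3  3  3  3
 A  0  1  2  2  3  4  4  4
dp[11][7] = 4. One LCS (by backtracking along matches): KKRA.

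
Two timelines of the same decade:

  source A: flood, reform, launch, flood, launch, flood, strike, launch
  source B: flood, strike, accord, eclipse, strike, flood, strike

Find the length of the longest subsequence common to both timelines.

Match flood [1,1], then flood [6,6], then strike [7,7] — 3 events in the same relative order in both. dp[8][7] = 3 confirms this is the maximum.

3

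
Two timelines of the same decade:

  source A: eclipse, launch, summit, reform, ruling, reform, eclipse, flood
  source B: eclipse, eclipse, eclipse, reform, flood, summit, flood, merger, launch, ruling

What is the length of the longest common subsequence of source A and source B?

Match eclipse (source A #1, source B #3), launch (source A #2, source B #9), ruling (source A #5, source B #10) — 3 events in the same relative order in both. The LCS DP gives dp[8][10] = 3, so this is optimal.

3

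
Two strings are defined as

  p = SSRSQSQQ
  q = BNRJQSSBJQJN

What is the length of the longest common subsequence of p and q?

Taking R at p[3]=q[3], then S at p[4]=q[6], then S at p[6]=q[7], then Q at p[7]=q[10] gives a common subsequence of length 4. The LCS DP gives dp[8][12] = 4, so this is optimal.

4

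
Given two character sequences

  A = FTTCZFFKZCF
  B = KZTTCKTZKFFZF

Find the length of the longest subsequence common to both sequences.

Let dp[i][j] be the LCS length of the first i characters of A and the first j characters of B. dp[i][j] = dp[i-1][j-1]+1 when the i-th and j-th characters match, else max(dp[i-1][j], dp[i][j-1]).
    ·  K  Z  T  T  C  K  T  Z  K  F  F  Z  F
 ·  0  0  0  0  0  0  0  0  0  0  0  0  0  0
 F  0  0  0  0  0  0  0  0  0  0  1  1  1  1
 T  0  0  0  1  1  1  1  1  1  1  1  1  1  1
 T  0  0  0  1  2  2  2  2  2  2  2  2  2  2
 C  0  0  0  1  2  3  3  3  3  3  3  3  3  3
 Z  0  0  1  1  2  3  3  3  4  4  4  4  4  4
 F  0  0  1  1  2  3  3  3  4  4  5  5  5  5
 F  0  0  1  1  2  3  3  3  4  4  5  6  6  6
 K  0  1  1  1  2  3  4  4  4  5  5  6  6  6
 Z  0  1  2  2  2  3  4  4  5  5  5  6  7  7
 C  0  1  2  2  2  3  4  4  5  5  5  6  7  7
 F  0  1  2  2  2  3  4  4  5  5  6  6  7  8
dp[11][13] = 8. One LCS (by backtracking along matches): TTCZFFZF.

8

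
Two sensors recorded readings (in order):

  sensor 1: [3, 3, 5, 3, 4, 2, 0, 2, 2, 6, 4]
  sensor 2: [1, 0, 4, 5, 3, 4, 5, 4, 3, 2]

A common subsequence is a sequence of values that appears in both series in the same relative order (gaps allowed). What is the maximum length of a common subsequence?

Taking 3 at sensor 1[1]=sensor 2[5], then 5 at sensor 1[3]=sensor 2[7], then 3 at sensor 1[4]=sensor 2[9], then 2 at sensor 1[9]=sensor 2[10] gives a common subsequence of length 4. The LCS DP gives dp[11][10] = 4, so this is optimal.

4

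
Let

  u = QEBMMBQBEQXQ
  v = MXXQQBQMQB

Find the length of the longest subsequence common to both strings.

Let dp[i][j] be the LCS length of the first i characters of u and the first j characters of v. dp[i][j] = dp[i-1][j-1]+1 when the i-th and j-th characters match, else max(dp[i-1][j], dp[i][j-1]).
    ·  M  X  X  Q  Q  B  Q  M  Q  B
 ·  0  0  0  0  0  0  0  0  0  0  0
 Q  0  0  0  0  1  1  1  1  1  1  1
 E  0  0  0  0  1  1  1  1  1  1  1
 B  0  0  0  0  1  1  2  2  2  2  2
 M  0  1  1  1  1  1  2  2  3  3  3
 M  0  1  1  1  1  1  2  2  3  3  3
 B  0  1  1  1  1  1  2  2  3  3  4
 Q  0  1  1  1  2  2  2  3  3  4  4
 B  0  1  1  1  2  2  3  3  3  4  5
 E  0  1  1  1  2  2  3  3  3  4  5
 Q  0  1  1  1  2  3  3  4  4  4  5
 X  0  1  2  2  2  3  3  4  4  4  5
 Q  0  1  2  2  3  3  3  4  4  5  5
dp[12][10] = 5. One LCS (by backtracking along matches): QBMQB.

5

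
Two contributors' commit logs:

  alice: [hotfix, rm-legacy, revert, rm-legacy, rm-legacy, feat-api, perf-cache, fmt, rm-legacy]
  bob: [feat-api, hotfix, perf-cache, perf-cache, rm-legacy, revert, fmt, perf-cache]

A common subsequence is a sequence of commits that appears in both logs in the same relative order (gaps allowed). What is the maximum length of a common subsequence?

Pick hotfix [1,2], rm-legacy [2,5], revert [3,6], perf-cache [7,8]; all 4 commits appear in both, in order. The LCS DP gives dp[9][8] = 4, so this is optimal.

4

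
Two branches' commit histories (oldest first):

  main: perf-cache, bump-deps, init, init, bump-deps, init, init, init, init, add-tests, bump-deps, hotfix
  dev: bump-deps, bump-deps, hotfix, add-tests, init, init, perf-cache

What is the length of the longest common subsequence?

One common subsequence of length 4: bump-deps [2,1], then bump-deps [5,2], then init [6,5], then init [7,6]. dp[12][7] = 4 confirms this is the maximum.

4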